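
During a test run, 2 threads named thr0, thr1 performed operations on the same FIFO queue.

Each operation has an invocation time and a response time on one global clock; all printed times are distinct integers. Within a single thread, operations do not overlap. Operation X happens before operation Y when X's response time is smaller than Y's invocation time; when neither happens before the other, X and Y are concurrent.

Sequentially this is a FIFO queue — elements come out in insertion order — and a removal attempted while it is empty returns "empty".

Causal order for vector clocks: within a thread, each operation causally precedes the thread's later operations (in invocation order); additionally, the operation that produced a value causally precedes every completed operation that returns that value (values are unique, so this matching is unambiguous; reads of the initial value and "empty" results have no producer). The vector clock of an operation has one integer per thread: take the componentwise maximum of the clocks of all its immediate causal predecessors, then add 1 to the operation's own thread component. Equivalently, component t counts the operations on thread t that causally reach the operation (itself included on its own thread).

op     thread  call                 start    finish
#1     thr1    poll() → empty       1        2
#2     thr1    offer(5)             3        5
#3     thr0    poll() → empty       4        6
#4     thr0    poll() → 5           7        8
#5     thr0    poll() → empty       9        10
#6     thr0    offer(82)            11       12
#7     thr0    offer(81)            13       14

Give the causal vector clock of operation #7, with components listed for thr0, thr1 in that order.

root op #1, invoked 1: fresh clock plus thr1's own tick → (0, 1)
root op #3, invoked 4: fresh clock plus thr0's own tick → (1, 0)
from VC(#1)=(0, 1), #2 (invoked 3) maxes components and bumps thr1 → (0, 2)
from VC(#2)=(0, 2), VC(#3)=(1, 0), #4 (invoked 7) maxes components and bumps thr0 → (2, 2)
from VC(#4)=(2, 2), #5 (invoked 9) maxes components and bumps thr0 → (3, 2)
from VC(#5)=(3, 2), #6 (invoked 11) maxes components and bumps thr0 → (4, 2)
from VC(#6)=(4, 2), #7 (invoked 13) maxes components and bumps thr0 → (5, 2)
target: VC(#7) = (5, 2)

(5, 2)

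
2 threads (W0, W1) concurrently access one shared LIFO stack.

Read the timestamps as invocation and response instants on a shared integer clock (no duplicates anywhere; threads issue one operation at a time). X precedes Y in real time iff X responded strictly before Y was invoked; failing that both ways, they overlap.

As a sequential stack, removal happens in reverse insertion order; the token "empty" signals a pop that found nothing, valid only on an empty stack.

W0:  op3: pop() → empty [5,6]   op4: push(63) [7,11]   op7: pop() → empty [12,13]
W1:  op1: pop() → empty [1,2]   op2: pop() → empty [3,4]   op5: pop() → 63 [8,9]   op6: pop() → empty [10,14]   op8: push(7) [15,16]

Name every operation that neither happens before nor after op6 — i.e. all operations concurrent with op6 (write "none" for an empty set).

op4, op7

op6 spans [10,14]: anything still running between times 10 and 14 counts as concurrent
op1 [1,2]: before
op2 [3,4]: before
op3 [5,6]: before
op4 [7,11]: concurrent
op5 [8,9]: before
op7 [12,13]: concurrent
op8 [15,16]: after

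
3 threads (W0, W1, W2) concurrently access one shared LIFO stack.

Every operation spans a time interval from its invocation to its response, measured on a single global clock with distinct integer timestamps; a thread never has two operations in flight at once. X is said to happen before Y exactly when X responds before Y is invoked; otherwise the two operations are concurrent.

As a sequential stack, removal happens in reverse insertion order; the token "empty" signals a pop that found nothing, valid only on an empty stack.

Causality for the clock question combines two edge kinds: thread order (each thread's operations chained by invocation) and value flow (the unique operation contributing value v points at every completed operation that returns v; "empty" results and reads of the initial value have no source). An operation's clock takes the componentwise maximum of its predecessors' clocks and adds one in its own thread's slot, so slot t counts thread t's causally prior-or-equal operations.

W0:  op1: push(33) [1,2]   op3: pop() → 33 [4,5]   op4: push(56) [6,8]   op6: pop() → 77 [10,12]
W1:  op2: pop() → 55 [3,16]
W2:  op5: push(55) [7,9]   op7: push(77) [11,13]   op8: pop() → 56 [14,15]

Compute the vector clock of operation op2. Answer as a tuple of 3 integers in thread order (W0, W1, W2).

op5 (invocation 7): nothing precedes it; W2's component alone gives (0, 0, 1)
op1 (invocation 1): nothing precedes it; W0's component alone gives (1, 0, 0)
from VC(op5)=(0, 0, 1), op7 (invoked 11) maxes components and bumps W2 → (0, 0, 2)
from VC(op5)=(0, 0, 1), op2 (invoked 3) maxes components and bumps W1 → (0, 1, 1)
from VC(op1)=(1, 0, 0), op3 (invoked 4) maxes components and bumps W0 → (2, 0, 0)
from VC(op3)=(2, 0, 0), op4 (invoked 6) maxes components and bumps W0 → (3, 0, 0)
from VC(op4)=(3, 0, 0), VC(op7)=(0, 0, 2), op8 (invoked 14) maxes components and bumps W2 → (3, 0, 3)
from VC(op4)=(3, 0, 0), VC(op7)=(0, 0, 2), op6 (invoked 10) maxes components and bumps W0 → (4, 0, 2)
target: VC(op2) = (0, 1, 1)

(0, 1, 1)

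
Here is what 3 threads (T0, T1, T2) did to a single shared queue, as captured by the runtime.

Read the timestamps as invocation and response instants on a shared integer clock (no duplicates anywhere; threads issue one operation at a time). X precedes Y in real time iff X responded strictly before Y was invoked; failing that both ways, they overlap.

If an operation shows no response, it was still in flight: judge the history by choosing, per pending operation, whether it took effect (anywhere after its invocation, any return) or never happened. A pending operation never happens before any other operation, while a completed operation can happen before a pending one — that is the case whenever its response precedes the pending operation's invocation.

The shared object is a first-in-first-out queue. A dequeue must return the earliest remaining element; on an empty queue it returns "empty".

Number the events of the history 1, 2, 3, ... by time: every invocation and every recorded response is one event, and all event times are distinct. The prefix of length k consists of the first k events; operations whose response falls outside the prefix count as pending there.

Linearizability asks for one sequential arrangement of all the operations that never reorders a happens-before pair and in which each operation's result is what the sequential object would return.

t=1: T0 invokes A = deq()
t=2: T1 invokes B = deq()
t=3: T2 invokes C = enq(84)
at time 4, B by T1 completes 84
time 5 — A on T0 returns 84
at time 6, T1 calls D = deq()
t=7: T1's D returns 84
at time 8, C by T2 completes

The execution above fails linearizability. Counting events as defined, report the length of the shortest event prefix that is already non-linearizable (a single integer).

5

one valid order for events 1..4 is A, C, B:
step 1: A deq() (pending, included) — queue <>
step 2: C enq(84) (pending, included) — queue <84>
step 3: B deq() → 84 — queue <>
once event 5 joins (A's response, time 5), exhaustive search finds no witness
completion choices over the 1 pending operation (C) were checked; none helps
take A, B (pending dropped): step 1 already fails, because A deq() → 84 cannot occur there
take B, A (pending dropped): step 1 already fails, because B deq() → 84 cannot occur there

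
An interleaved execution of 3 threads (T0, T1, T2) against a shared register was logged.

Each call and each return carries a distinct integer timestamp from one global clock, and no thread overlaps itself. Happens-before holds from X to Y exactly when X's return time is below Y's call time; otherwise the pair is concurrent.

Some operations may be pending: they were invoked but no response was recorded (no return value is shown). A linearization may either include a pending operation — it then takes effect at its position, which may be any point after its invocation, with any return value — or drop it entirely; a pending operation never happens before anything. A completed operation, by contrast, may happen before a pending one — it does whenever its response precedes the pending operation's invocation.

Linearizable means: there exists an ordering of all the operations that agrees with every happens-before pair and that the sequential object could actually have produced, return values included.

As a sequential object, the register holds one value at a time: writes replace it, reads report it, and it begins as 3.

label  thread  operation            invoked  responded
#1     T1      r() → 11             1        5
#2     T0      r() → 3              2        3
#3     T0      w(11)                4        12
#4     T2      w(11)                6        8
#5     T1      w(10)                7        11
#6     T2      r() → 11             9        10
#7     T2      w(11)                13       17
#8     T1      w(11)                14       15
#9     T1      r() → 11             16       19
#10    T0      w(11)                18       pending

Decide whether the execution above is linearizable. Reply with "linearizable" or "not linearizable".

linearizable

witness order: #2, #3, #1, #4, #6, #5, #7, #8, #9
after step 1 (#2 r() → 3): value 3
after step 2 (#3 w(11)): value 11
after step 3 (#1 r() → 11): value 11
after step 4 (#4 w(11)): value 11
after step 5 (#6 r() → 11): value 11
after step 6 (#5 w(10)): value 10
after step 7 (#7 w(11)): value 11
after step 8 (#8 w(11)): value 11
after step 9 (#9 r() → 11): value 11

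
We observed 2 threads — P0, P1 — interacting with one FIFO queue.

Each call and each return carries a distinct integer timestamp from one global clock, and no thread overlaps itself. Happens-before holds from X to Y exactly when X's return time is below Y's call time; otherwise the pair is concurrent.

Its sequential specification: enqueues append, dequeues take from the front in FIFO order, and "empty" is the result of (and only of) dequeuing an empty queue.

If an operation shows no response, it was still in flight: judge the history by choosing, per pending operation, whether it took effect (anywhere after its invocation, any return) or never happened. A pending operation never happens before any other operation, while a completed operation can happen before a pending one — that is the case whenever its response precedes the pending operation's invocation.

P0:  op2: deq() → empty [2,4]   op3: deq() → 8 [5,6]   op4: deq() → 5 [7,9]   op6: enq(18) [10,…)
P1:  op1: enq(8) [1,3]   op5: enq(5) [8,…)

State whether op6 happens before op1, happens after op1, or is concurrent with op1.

op6 spans [10,…), op1 spans [1,3]
resp(op1)=3 < inv(op6)=10

after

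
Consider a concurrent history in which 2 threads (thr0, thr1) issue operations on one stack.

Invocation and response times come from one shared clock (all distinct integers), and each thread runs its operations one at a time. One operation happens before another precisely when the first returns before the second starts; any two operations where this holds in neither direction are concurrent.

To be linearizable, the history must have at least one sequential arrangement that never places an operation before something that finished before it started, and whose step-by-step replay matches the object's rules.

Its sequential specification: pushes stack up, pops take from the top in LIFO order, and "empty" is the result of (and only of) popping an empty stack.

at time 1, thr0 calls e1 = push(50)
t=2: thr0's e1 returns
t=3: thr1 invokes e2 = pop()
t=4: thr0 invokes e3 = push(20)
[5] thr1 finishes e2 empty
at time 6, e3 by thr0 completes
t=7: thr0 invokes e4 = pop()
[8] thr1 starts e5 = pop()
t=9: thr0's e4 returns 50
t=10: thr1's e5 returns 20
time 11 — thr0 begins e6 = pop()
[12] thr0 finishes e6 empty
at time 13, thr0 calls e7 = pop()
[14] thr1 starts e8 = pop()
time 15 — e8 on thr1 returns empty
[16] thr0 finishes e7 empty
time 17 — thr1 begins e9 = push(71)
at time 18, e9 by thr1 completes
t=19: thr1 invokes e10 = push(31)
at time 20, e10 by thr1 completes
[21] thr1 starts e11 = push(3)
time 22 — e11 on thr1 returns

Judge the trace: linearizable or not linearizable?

the violation lands at event 5, e2's response at time 5: events 1..4 linearize, events 1..5 do not
one real-time candidate order over the 2 completed operations — the stack replay rejects it
no escape via the 1 pending operation (e3): every completion choice fails
one such order, e1, e2 (pending dropped), breaks at step 2 where e2 pop() → empty is illegal

not linearizable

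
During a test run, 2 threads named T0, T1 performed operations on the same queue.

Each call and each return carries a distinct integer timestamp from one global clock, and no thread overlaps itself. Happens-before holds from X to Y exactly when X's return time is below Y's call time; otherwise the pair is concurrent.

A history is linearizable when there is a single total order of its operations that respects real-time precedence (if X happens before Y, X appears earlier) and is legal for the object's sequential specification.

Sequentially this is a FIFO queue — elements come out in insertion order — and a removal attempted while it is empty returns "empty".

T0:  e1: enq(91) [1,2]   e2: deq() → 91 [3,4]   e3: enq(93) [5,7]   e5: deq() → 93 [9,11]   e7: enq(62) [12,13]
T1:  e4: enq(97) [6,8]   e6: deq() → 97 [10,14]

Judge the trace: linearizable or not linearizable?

a witness: e1, e2, e3, e4, e5, e6, e7
1. e1 enq(91), leaving queue <91>
2. e2 deq() → 91, leaving queue <>
3. e3 enq(93), leaving queue <93>
4. e4 enq(97), leaving queue <93,97>
5. e5 deq() → 93, leaving queue <97>
6. e6 deq() → 97, leaving queue <>
7. e7 enq(62), leaving queue <62>

linearizable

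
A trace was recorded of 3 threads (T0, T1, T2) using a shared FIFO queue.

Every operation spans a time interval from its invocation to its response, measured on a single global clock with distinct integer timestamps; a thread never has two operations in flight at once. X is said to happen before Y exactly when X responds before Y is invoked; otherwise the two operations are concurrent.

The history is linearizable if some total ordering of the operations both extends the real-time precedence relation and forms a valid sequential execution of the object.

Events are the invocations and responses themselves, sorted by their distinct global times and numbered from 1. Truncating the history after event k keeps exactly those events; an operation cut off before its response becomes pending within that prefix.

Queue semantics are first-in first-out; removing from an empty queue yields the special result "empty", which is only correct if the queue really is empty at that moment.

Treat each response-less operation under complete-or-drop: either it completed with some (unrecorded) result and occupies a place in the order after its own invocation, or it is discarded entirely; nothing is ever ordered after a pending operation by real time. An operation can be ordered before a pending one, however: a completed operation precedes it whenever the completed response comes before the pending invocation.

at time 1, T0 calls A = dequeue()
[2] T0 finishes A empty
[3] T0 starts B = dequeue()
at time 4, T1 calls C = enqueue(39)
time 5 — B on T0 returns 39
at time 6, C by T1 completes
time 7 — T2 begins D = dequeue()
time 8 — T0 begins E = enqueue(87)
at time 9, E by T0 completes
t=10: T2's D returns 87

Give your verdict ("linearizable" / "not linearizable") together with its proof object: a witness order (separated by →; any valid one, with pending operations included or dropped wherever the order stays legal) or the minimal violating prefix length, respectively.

linearizable — witness: A → C → B → E → D

after step 1 (A dequeue() → empty): queue <>
after step 2 (C enqueue(39)): queue <39>
after step 3 (B dequeue() → 39): queue <>
after step 4 (E enqueue(87)): queue <87>
after step 5 (D dequeue() → 87): queue <>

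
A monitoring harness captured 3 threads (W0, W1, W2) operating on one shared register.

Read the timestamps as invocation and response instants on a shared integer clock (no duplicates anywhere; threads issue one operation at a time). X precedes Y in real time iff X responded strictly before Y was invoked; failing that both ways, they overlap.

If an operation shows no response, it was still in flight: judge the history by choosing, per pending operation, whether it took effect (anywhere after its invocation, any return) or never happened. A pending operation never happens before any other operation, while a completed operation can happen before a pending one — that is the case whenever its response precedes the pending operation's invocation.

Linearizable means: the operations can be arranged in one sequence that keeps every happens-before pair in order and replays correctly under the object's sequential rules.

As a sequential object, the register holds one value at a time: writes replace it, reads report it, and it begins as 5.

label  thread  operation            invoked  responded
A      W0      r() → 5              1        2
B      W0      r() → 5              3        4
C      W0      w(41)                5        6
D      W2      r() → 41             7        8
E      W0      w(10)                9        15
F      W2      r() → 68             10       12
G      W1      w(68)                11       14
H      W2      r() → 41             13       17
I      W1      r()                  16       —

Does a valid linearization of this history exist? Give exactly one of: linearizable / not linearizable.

events 1..16 are fine; event 17 — the response of H at time 17 — makes the prefix non-linearizable
the 8 completed operations admit 12 real-time orders; each fails the register replay
completion choices over the 1 pending operation (I) were checked; none helps
take A, B, C, D, E, F, G, H (pending dropped): step 6 already fails, because F r() → 68 cannot occur there
take A, B, C, D, E, F, H, G (pending dropped): step 6 already fails, because F r() → 68 cannot occur there

not linearizable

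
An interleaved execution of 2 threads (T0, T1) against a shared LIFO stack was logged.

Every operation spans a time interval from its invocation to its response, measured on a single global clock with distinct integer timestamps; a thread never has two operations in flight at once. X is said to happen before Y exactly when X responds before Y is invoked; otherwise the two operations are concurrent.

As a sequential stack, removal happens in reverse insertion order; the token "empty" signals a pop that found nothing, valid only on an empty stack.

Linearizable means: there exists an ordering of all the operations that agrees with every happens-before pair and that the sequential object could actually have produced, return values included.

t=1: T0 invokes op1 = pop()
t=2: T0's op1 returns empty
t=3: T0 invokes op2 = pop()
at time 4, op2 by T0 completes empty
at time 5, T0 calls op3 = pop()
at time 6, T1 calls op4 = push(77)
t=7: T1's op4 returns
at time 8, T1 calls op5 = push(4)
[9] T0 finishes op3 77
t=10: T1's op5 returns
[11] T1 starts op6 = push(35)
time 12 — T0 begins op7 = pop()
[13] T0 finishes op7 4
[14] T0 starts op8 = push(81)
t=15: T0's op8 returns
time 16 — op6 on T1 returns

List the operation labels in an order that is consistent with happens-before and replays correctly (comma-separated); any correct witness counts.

after step 1 (op1 pop() → empty): stack <>
after step 2 (op2 pop() → empty): stack <>
after step 3 (op4 push(77)): stack <77>
after step 4 (op3 pop() → 77): stack <>
after step 5 (op5 push(4)): stack <4>
after step 6 (op7 pop() → 4): stack <>
after step 7 (op6 push(35)): stack <35>
after step 8 (op8 push(81)): stack <35,81>

op1, op2, op4, op3, op5, op7, op6, op8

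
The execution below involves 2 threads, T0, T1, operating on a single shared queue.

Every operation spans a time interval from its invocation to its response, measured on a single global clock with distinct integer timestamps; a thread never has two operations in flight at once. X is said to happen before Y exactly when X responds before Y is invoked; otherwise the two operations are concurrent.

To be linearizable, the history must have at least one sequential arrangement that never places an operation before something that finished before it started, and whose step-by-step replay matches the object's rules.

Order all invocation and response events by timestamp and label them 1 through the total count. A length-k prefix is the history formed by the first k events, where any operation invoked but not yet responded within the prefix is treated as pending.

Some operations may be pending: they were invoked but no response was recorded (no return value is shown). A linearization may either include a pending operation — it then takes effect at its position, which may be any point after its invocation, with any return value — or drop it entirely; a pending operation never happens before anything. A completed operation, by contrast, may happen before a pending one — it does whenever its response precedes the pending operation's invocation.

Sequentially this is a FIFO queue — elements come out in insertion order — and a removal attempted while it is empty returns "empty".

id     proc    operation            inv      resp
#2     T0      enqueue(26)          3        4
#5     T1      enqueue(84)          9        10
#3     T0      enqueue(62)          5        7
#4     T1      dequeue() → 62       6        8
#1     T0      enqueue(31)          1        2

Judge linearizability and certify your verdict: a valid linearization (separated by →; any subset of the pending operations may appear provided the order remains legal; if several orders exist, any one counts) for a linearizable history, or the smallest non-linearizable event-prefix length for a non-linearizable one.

not linearizable — minimal violating prefix: 8 events

events 1..7 are fine; event 8 — the response of #4 at time 8 — makes the prefix non-linearizable
2 orders of the 4 completed queue ops respect real time; none is legal
e.g. #1, #2, #3, #4: illegal at step 4, since #4 dequeue() → 62 cannot apply there
e.g. #1, #2, #4, #3: illegal at step 3, since #4 dequeue() → 62 cannot apply there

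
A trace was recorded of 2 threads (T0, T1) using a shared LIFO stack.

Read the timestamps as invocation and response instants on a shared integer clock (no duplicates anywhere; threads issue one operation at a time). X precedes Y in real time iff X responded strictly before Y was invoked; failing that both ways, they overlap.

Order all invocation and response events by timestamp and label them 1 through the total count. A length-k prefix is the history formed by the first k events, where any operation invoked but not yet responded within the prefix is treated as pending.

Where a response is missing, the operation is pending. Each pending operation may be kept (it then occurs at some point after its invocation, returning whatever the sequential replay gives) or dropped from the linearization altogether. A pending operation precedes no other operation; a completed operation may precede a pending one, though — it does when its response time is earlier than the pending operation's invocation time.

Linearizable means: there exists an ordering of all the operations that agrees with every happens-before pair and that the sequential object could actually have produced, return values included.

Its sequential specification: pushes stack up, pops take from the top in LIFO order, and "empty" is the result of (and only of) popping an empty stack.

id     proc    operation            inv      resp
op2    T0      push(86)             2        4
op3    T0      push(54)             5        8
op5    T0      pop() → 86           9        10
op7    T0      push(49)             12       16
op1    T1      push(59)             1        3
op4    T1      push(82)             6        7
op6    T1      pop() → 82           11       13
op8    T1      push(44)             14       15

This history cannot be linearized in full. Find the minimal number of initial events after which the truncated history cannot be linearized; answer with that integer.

events 1..9 are linearizable; a witness order is op1, op2, op3, op4:
after step 1 (op1 push(59)): stack <59>
after step 2 (op2 push(86)): stack <59,86>
after step 3 (op3 push(54)): stack <59,86,54>
after step 4 (op4 push(82)): stack <59,86,54,82>
with event 10 included (op5 responding at time 10), all real-time-consistent orders fail
for example op1, op2, op3, op4, op5 fails at step 5: op5 pop() → 86 is not legal there
for example op1, op2, op4, op3, op5 fails at step 5: op5 pop() → 86 is not legal there

10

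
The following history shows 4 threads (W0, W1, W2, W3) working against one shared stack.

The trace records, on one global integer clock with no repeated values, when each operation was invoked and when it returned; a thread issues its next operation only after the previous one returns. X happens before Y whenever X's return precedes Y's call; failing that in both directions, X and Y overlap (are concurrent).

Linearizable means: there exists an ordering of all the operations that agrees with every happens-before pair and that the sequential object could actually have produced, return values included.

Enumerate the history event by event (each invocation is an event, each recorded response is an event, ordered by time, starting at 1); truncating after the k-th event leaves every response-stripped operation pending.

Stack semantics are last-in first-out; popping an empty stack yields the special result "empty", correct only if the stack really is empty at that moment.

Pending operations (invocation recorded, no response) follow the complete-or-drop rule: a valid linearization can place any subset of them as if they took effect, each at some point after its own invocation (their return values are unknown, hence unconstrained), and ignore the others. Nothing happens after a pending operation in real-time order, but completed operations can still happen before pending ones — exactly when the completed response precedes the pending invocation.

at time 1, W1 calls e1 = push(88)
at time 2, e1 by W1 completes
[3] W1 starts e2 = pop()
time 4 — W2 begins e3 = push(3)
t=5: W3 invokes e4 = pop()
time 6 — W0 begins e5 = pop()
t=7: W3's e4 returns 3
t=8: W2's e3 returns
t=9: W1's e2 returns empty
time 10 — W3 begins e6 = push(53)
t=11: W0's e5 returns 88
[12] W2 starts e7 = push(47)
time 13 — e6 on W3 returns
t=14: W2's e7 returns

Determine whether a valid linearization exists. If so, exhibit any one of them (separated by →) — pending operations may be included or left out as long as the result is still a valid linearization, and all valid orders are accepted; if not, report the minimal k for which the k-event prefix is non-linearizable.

linearizable — witness: e1 → e3 → e4 → e5 → e2 → e6 → e7

after step 1 (e1 push(88)): stack <88>
after step 2 (e3 push(3)): stack <88,3>
after step 3 (e4 pop() → 3): stack <88>
after step 4 (e5 pop() → 88): stack <>
after step 5 (e2 pop() → empty): stack <>
after step 6 (e6 push(53)): stack <53>
after step 7 (e7 push(47)): stack <53,47>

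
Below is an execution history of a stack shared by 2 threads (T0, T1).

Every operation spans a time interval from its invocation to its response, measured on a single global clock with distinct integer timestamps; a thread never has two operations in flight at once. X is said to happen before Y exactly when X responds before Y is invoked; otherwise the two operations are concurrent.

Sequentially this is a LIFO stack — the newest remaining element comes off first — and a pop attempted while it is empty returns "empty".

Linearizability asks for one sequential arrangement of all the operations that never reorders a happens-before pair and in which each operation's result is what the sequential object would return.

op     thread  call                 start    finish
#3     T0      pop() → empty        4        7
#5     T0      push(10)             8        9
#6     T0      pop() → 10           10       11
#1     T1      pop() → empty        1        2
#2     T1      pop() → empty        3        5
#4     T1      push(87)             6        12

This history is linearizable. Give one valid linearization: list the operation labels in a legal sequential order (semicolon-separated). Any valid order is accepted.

#1; #2; #3; #4; #5; #6

1. #1 pop() → empty, leaving stack <>
2. #2 pop() → empty, leaving stack <>
3. #3 pop() → empty, leaving stack <>
4. #4 push(87), leaving stack <87>
5. #5 push(10), leaving stack <87,10>
6. #6 pop() → 10, leaving stack <87>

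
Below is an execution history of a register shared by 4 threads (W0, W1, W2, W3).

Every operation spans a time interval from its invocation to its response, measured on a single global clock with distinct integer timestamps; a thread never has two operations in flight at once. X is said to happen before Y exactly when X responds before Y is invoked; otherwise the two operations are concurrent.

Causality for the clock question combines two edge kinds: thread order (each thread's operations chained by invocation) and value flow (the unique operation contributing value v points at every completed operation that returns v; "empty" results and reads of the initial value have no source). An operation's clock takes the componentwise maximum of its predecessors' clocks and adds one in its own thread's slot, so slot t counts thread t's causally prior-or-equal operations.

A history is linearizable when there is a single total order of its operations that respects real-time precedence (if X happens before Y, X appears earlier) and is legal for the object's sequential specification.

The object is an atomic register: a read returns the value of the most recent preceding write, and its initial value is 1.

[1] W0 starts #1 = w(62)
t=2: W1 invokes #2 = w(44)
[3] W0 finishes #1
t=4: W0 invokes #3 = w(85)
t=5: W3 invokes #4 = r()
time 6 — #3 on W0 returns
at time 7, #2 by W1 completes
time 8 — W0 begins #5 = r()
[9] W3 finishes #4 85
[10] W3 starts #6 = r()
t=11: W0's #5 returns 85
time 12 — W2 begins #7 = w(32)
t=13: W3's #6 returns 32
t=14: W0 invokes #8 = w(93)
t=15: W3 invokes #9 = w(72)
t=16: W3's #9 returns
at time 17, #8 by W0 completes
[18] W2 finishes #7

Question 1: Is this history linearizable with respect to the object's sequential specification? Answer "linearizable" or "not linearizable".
a witness: #1, #2, #3, #4, #5, #7, #6, #8, #9
after step 1 (#1 w(62)): value 62
after step 2 (#2 w(44)): value 44
after step 3 (#3 w(85)): value 85
after step 4 (#4 r() → 85): value 85
after step 5 (#5 r() → 85): value 85
after step 6 (#7 w(32)): value 32
after step 7 (#6 r() → 32): value 32
after step 8 (#8 w(93)): value 93
after step 9 (#9 w(72)): value 72

linearizable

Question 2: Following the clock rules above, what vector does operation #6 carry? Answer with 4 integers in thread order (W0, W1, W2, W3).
Answer: (2, 0, 1, 2)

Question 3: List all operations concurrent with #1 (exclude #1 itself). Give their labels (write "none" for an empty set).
Answer: #2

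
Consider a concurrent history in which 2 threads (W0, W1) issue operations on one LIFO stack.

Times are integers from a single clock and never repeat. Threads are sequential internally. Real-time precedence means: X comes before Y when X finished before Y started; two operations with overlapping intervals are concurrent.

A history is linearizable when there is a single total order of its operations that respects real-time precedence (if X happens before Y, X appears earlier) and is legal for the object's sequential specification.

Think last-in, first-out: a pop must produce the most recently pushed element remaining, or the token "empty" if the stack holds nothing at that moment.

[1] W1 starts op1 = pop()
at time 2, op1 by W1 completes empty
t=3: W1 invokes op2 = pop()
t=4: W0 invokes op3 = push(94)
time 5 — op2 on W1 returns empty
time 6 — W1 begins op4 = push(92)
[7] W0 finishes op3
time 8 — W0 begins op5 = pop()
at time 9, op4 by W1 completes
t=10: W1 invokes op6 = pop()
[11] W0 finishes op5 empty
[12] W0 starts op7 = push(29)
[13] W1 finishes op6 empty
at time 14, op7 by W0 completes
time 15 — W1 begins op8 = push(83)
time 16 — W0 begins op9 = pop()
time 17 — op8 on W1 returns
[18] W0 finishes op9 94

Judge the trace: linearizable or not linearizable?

not linearizable

the violation lands at event 11, op5's response at time 11: events 1..10 linearize, events 1..11 do not
all 5 real-time-respecting orders fail — 5 completed LIFO stack operations, no legal replay
including or dropping the 1 pending operation (op6) in any combination fails
e.g. op1, op2, op3, op4, op5 (pending dropped): illegal at step 5, since op5 pop() → empty cannot apply there
e.g. op1, op2, op3, op5, op4 (pending dropped): illegal at step 4, since op5 pop() → empty cannot apply there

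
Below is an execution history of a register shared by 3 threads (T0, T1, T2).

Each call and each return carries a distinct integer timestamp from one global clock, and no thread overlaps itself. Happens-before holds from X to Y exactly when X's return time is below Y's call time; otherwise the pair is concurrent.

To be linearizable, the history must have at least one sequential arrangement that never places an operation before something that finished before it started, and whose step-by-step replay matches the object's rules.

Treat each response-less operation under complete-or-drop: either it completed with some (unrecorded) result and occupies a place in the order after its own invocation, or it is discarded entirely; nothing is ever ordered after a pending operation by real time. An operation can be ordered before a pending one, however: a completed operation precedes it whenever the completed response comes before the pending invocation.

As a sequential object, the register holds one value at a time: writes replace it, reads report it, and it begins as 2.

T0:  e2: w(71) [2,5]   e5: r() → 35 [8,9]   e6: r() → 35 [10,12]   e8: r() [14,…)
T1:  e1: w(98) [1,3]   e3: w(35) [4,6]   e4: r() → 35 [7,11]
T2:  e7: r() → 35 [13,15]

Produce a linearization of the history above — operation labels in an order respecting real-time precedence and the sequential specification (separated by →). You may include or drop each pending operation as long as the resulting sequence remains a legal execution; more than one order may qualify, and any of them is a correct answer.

1. e1 w(98), leaving value 98
2. e2 w(71), leaving value 71
3. e3 w(35), leaving value 35
4. e4 r() → 35, leaving value 35
5. e5 r() → 35, leaving value 35
6. e6 r() → 35, leaving value 35
7. e7 r() → 35, leaving value 35

e1 → e2 → e3 → e4 → e5 → e6 → e7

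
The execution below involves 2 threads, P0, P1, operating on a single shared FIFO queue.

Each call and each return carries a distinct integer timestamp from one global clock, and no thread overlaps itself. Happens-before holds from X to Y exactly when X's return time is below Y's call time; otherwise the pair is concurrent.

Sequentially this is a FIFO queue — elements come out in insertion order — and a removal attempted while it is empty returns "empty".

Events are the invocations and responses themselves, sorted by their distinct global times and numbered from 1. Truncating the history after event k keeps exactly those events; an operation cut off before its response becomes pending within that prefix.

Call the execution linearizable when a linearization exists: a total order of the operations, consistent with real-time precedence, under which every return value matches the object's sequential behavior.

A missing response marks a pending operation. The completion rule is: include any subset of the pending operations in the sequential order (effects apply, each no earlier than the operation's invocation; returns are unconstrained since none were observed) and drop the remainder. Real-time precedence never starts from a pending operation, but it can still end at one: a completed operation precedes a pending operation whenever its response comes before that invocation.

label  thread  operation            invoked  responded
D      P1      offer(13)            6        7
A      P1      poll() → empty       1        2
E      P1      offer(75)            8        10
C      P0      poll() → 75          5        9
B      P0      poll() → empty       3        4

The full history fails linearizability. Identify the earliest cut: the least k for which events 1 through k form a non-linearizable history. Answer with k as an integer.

9

events 1..8 are linearizable; a witness order is A, B, C, D:
after step 1 (A poll() → empty): queue <>
after step 2 (B poll() → empty): queue <>
after step 3 (C poll() (pending, included)): queue <>
after step 4 (D offer(13)): queue <13>
with event 9 included (C responding at time 9), all real-time-consistent orders fail
including or dropping the 1 pending operation (E) in any combination fails
one such order, A, B, C, D (pending dropped), breaks at step 3 where C poll() → 75 is illegal
one such order, A, B, D, C (pending dropped), breaks at step 4 where C poll() → 75 is illegal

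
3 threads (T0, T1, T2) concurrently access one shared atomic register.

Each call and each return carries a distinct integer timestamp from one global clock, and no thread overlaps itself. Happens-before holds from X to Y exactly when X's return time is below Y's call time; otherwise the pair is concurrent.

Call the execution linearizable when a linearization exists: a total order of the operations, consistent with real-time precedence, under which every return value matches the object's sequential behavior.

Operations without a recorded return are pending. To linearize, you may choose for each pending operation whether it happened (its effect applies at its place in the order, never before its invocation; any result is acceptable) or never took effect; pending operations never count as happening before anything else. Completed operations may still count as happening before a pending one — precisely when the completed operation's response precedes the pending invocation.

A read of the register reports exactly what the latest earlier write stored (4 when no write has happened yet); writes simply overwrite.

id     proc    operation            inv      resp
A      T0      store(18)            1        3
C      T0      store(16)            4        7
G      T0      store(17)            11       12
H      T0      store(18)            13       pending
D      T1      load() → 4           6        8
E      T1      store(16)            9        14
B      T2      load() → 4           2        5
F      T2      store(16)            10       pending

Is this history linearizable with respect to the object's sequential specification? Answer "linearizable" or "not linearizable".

already the first 8 events (up to D's response at time 8) admit no linearization; the first 7 still do
the 4 completed operations admit 5 real-time orders; each fails the atomic register replay
sample order A, B, C, D stalls at step 2 — B load() → 4 has no legal effect
sample order A, B, D, C stalls at step 2 — B load() → 4 has no legal effect

not linearizable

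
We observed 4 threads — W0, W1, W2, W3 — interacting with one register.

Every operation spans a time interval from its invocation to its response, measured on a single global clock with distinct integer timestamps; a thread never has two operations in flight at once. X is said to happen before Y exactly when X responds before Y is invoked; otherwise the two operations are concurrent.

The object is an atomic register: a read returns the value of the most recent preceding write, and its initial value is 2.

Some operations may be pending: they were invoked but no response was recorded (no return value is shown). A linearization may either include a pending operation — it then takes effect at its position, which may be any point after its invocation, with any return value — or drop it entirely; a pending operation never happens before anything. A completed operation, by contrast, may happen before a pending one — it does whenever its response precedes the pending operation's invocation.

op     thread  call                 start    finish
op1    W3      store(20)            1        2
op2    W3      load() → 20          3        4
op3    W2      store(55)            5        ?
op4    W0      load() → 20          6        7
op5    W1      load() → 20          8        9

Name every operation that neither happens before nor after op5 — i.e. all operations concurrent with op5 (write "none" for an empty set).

op3

op5 runs from 8 to 9; window-overlapping ops are concurrent
op1 [1,2]: before
op2 [3,4]: before
op3 [5,…): concurrent
op4 [6,7]: before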